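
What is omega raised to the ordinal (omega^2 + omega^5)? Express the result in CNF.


omega^(omega^2 + omega^5):
In ordinal addition a term is absorbed by a following term of strictly larger exponent: 2 < 5, so omega^2 + omega^5 = omega^5.
omega raised to a CNF ordinal is a single CNF term: Result = omega^(omega^5)

omega^(omega^5)


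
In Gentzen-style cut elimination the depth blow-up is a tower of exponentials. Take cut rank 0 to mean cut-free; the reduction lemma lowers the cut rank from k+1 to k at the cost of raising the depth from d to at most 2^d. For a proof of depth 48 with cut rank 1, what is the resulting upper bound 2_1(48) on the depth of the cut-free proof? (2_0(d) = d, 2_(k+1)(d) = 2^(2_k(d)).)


Each rank reduction sends depth d to at most 2^d; cut rank r needs r reductions.
2_0(48) = 48
2_1(48) = 2^48 = 281474976710656
Cut-free depth bound = 281474976710656

281474976710656


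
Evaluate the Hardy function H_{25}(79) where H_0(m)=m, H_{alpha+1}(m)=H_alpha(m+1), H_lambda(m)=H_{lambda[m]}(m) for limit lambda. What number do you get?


H_25(79):
For finite ordinals k, H_k(n) = n + k (each successor step adds 1).
H_25(79) = 79 + 25 = 104

104


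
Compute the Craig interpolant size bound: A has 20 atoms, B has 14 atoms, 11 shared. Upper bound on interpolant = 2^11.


Shared atoms = 11
Craig interpolant size bound = 2^11
= 2048

2048


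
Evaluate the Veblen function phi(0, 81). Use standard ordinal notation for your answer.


phi(0, 81):
phi(0, beta) = omega^beta by definition.
phi(0, 81) = omega^81

omega^81


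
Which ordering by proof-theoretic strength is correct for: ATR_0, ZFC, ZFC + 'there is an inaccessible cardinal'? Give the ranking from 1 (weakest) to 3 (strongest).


Ordering by consistency strength:
1. ATR_0
2. ZFC
3. ZFC + 'there is an inaccessible cardinal'


ATR_0=1, ZFC=2, ZFC + 'there is an inaccessible cardinal'=3


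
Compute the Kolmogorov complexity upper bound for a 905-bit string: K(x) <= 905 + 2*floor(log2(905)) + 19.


floor(log2(905)) = 9
2 * 9 = 18
K(x) <= 905 + 18 + 19 = 942

942


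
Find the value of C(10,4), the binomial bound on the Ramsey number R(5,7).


R(5,7) <= C(5+7-2, 5-1) = C(10, 4)
C(10, 4) = 10! / (4! * 6!)
= 210

210


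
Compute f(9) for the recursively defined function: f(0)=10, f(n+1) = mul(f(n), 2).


f(0) = 10
f(1) = mul(f(0), 2) = mul(10, 2) = 20
f(2) = mul(f(1), 2) = mul(20, 2) = 40
f(3) = mul(f(2), 2) = mul(40, 2) = 80
f(4) = mul(f(3), 2) = mul(80, 2) = 160
f(5) = mul(f(4), 2) = mul(160, 2) = 320
f(6) = mul(f(5), 2) = mul(320, 2) = 640
f(7) = mul(f(6), 2) = mul(640, 2) = 1280
f(8) = mul(f(7), 2) = mul(1280, 2) = 2560
f(9) = mul(f(8), 2) = mul(2560, 2) = 5120


5120


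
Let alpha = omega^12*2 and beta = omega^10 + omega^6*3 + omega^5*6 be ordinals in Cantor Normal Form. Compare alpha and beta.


Compare term by term from highest exponent:
alpha = omega^12*2
beta = omega^10 + omega^6*3 + omega^5*6
Term 1: alpha has omega^12*2, beta has omega^10*1
Term 2: alpha has omega^0*0, beta has omega^6*3
Term 3: alpha has omega^0*0, beta has omega^5*6
Result: alpha > beta

alpha > beta


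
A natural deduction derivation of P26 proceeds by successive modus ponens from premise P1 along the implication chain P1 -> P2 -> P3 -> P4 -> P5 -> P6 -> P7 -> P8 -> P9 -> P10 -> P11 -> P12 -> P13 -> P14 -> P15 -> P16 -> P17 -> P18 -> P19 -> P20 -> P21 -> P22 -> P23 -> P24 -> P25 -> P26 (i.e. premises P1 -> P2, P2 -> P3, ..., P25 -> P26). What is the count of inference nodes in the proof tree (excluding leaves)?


We have a chain: P1 -> P2 -> P3 -> P4 -> P5 -> P6 -> P7 -> P8 -> P9 -> P10 -> P11 -> P12 -> P13 -> P14 -> P15 -> P16 -> P17 -> P18 -> P19 -> P20 -> P21 -> P22 -> P23 -> P24 -> P25 -> P26.
Each modus ponens application produces the next variable.
The chain has 26 propositions, so 26-1 = 25 modus ponens steps.
Total inference nodes = 25

25


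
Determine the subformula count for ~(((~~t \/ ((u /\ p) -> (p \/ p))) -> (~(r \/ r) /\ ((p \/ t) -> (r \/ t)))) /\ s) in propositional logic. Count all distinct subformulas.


Formula: ~(((~~t \/ ((u /\ p) -> (p \/ p))) -> (~(r \/ r) /\ ((p \/ t) -> (r \/ t)))) /\ s)
Subformulas found:
  1. r
  2. u
  3. s
  4. t
  5. p
  6. ~t
  7. ~~t
  8. (p \/ p)
  9. (r \/ t)
  10. (u /\ p)
  11. (p \/ t)
  12. (r \/ r)
  13. ~(r \/ r)
  14. ((p \/ t) -> (r \/ t))
  15. ((u /\ p) -> (p \/ p))
  16. (~~t \/ ((u /\ p) -> (p \/ p)))
  17. (~(r \/ r) /\ ((p \/ t) -> (r \/ t)))
  18. ((~~t \/ ((u /\ p) -> (p \/ p))) -> (~(r \/ r) /\ ((p \/ t) -> (r \/ t))))
  19. (((~~t \/ ((u /\ p) -> (p \/ p))) -> (~(r \/ r) /\ ((p \/ t) -> (r \/ t)))) /\ s)
  20. ~(((~~t \/ ((u /\ p) -> (p \/ p))) -> (~(r \/ r) /\ ((p \/ t) -> (r \/ t)))) /\ s)
Total distinct subformulas = 20

20


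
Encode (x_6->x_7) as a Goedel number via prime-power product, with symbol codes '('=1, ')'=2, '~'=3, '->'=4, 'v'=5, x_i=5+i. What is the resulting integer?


Formula: (x_6->x_7)
Symbol codes: [1, 11, 4, 12, 2]
Primes: [2, 3, 5, 7, 11]
p_1^1 = 2^1 = 2
p_2^11 = 3^11 = 177147
p_3^4 = 5^4 = 625
p_4^12 = 7^12 = 13841287201
p_5^2 = 11^2 = 121
Product = 370856303699076483750

370856303699076483750


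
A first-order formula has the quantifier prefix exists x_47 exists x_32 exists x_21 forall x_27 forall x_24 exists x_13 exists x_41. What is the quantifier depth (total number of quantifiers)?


Quantifier prefix has 7 quantifier symbols.
Quantifier depth = 7

7


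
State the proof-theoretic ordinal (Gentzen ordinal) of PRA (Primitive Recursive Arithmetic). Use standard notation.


The proof-theoretic ordinal of PRA (Primitive Recursive Arithmetic) is a standard result in ordinal analysis.
This ordinal is the supremum of order types of primitive recursive well-orderings
that the theory can prove to be well-ordered.
For PRA (Primitive Recursive Arithmetic), the proof-theoretic ordinal is omega^omega.

omega^omega


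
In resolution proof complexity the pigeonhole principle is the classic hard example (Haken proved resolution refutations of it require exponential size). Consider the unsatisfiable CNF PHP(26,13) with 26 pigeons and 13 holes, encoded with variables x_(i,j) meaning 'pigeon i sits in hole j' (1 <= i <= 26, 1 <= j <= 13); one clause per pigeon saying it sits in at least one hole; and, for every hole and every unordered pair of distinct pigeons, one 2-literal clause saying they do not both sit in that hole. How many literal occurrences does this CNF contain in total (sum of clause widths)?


PHP(26,13): 26 pigeons, 13 holes, 26*13 = 338 variables.
- pigeon clauses: one per pigeon -> 26 clauses of width 13 -> 338 literals
- hole clauses: 13 holes * C(26,2) = 13 * 325 -> 4225 clauses of width 2 -> 8450 literals
Total literal occurrences = 338 + 8450 = 8788

8788


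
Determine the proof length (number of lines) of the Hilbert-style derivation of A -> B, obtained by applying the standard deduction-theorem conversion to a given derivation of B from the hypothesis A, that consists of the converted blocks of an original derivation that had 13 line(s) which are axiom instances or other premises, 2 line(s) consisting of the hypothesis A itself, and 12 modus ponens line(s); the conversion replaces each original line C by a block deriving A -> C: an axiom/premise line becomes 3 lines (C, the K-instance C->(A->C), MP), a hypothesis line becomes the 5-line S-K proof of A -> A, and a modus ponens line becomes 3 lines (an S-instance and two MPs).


Deduction-theorem conversion, block by block:
- 13 axiom/premise lines -> 3 lines each = 39
- 2 hypothesis lines -> 5 lines each (identity proof A->A) = 10
- 12 MP lines -> 3 lines each (S-instance, MP, MP) = 36
Total = 39 + 10 + 36 = 85 lines.

85


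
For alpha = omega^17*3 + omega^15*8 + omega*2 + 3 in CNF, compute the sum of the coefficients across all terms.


CNF: omega^17*3 + omega^15*8 + omega*2 + 3
Coefficients: 3 + 8 + 2 + 3 = 16

16


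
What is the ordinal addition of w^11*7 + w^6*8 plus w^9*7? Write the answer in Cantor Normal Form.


Ordinal addition (w^11*7 + w^6*8) + w^9*7:
alpha's leading term has exponent 11 > beta's exponent 9, so it survives.
alpha's tail term has exponent 6 < beta's exponent 9, so it is absorbed by beta.
In ordinal addition, any term followed by a strictly larger-exponent term is absorbed.
Result = w^11*7 + w^9*7

w^11*7 + w^9*7


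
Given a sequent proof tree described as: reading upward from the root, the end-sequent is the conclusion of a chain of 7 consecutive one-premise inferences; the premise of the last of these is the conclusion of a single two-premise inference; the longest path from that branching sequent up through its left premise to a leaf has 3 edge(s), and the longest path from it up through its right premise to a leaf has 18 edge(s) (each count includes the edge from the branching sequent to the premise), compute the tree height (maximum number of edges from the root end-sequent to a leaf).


Longest path through the left premise: 3 edges (measured from the branching sequent)
Longest path through the right premise: 18 edges
Height of the subtree rooted at the branching sequent: max(3, 18) = 18
The branching sequent sits 7 edges above the root (the chain of one-premise inferences), so height = 18 + 7 = 25

25


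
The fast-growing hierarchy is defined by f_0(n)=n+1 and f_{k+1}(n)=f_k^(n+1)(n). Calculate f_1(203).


f_1(203) = f_0^204(203)
f_0 adds 1 each time, applied 204 times.
f_1(203) = 203 + 204 = 407

407


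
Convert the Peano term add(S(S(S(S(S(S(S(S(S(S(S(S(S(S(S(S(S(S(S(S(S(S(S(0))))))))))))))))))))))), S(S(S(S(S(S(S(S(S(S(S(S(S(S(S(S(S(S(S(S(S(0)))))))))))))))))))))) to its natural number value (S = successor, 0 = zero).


add(S^23(0), S^21(0)):
S^23(0) = 23
S^21(0) = 21
23 + 21 = 44

44


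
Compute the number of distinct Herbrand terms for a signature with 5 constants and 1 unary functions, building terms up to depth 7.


Herbrand terms by depth:
Depth 0: 5 constants
Depth 1: 5 new terms (running total: 10)
Depth 2: 5 new terms (running total: 15)
Depth 3: 5 new terms (running total: 20)
Depth 4: 5 new terms (running total: 25)
Depth 5: 5 new terms (running total: 30)
Depth 6: 5 new terms (running total: 35)
Depth 7: 5 new terms (running total: 40)
Total distinct ground terms = 40

40


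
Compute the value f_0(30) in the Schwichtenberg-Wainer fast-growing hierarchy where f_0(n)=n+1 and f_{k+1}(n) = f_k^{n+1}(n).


f_0(30) = 30 + 1 = 31

31


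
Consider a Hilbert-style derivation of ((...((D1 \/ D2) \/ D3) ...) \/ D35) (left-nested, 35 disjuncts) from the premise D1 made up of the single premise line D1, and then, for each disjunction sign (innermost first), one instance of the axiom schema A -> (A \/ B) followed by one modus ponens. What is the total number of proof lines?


Building the left-nested 35-ary disjunction from D1:
- 1 premise line (D1)
- 35 disjuncts means 34 disjunction signs; each needs 1 axiom instance + 1 MP = 2 lines: 2 * 34 = 68
Total = 1 + 68 = 69 lines.

69


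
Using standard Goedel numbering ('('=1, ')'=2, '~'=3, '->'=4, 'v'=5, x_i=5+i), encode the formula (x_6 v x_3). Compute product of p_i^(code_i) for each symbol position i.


Formula: (x_6 v x_3)
Symbol codes: [1, 11, 5, 8, 2]
Primes: [2, 3, 5, 7, 11]
p_1^1 = 2^1 = 2
p_2^11 = 3^11 = 177147
p_3^5 = 5^5 = 3125
p_4^8 = 7^8 = 5764801
p_5^2 = 11^2 = 121
Product = 772295509577418750

772295509577418750


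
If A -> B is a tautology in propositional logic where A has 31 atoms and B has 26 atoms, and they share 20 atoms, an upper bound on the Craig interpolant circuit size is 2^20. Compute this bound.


Shared atoms = 20
Craig interpolant size bound = 2^20
= 1048576

1048576


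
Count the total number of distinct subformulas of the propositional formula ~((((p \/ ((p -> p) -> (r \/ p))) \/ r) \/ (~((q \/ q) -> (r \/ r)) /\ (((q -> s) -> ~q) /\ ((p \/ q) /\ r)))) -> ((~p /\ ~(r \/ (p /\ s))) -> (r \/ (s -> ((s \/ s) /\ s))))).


Formula: ~((((p \/ ((p -> p) -> (r \/ p))) \/ r) \/ (~((q \/ q) -> (r \/ r)) /\ (((q -> s) -> ~q) /\ ((p \/ q) /\ r)))) -> ((~p /\ ~(r \/ (p /\ s))) -> (r \/ (s -> ((s \/ s) /\ s)))))
Subformulas found:
  1. r
  2. p
  3. q
  4. s
  5. ~p
  6. ~q
  7. (s \/ s)
  8. (r \/ r)
  9. (p -> p)
  10. (q -> s)
  11. (p /\ s)
  12. (r \/ p)
  13. (p \/ q)
  14. (q \/ q)
  15. ((p \/ q) /\ r)
  16. (r \/ (p /\ s))
  17. ((s \/ s) /\ s)
  18. ((q -> s) -> ~q)
  19. ~(r \/ (p /\ s))
  20. ((q \/ q) -> (r \/ r))
  21. ((p -> p) -> (r \/ p))
  22. (s -> ((s \/ s) /\ s))
  23. ~((q \/ q) -> (r \/ r))
  24. (~p /\ ~(r \/ (p /\ s)))
  25. (p \/ ((p -> p) -> (r \/ p)))
  26. (r \/ (s -> ((s \/ s) /\ s)))
  27. ((p \/ ((p -> p) -> (r \/ p))) \/ r)
  28. (((q -> s) -> ~q) /\ ((p \/ q) /\ r))
  29. ((~p /\ ~(r \/ (p /\ s))) -> (r \/ (s -> ((s \/ s) /\ s))))
  30. (~((q \/ q) -> (r \/ r)) /\ (((q -> s) -> ~q) /\ ((p \/ q) /\ r)))
  31. (((p \/ ((p -> p) -> (r \/ p))) \/ r) \/ (~((q \/ q) -> (r \/ r)) /\ (((q -> s) -> ~q) /\ ((p \/ q) /\ r))))
  32. ((((p \/ ((p -> p) -> (r \/ p))) \/ r) \/ (~((q \/ q) -> (r \/ r)) /\ (((q -> s) -> ~q) /\ ((p \/ q) /\ r)))) -> ((~p /\ ~(r \/ (p /\ s))) -> (r \/ (s -> ((s \/ s) /\ s)))))
  33. ~((((p \/ ((p -> p) -> (r \/ p))) \/ r) \/ (~((q \/ q) -> (r \/ r)) /\ (((q -> s) -> ~q) /\ ((p \/ q) /\ r)))) -> ((~p /\ ~(r \/ (p /\ s))) -> (r \/ (s -> ((s \/ s) /\ s)))))
Total distinct subformulas = 33

33


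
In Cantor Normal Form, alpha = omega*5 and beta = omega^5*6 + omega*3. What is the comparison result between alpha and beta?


Compare term by term from highest exponent:
alpha = omega*5
beta = omega^5*6 + omega*3
Term 1: alpha has omega^1*5, beta has omega^5*6
Term 2: alpha has omega^0*0, beta has omega^1*3
Result: alpha < beta

alpha < beta


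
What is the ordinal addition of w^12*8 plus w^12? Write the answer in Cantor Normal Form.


Ordinal addition w^12*8 + w^12:
Both terms have the same exponent 12.
w^e*c + w^e*d = w^e*(c+d).
Result = w^12*(8+1) = w^12*9

w^12*9


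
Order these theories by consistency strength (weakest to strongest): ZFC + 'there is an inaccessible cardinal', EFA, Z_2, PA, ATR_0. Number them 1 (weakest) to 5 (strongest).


Ordering by consistency strength:
1. EFA
2. PA
3. ATR_0
4. Z_2
5. ZFC + 'there is an inaccessible cardinal'


ZFC + 'there is an inaccessible cardinal'=5, EFA=1, Z_2=4, PA=2, ATR_0=3


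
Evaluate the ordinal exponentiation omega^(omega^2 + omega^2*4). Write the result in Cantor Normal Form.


omega^(omega^2 + omega^2*4):
Both terms of the exponent have the same exponent 2, so they merge: omega^2 + omega^2*4 = omega^2*(1+4) = omega^2*5.
omega raised to a CNF ordinal is a single CNF term: Result = omega^(omega^2*5)

omega^(omega^2*5)


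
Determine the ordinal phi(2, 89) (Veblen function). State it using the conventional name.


phi(2, 89):
phi(2, beta) = zeta_beta (the beta-th zeta number, fixed point of epsilon).
phi(2, 89) = zeta_89

zeta_89


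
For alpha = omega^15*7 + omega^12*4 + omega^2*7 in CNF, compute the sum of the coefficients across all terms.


CNF: omega^15*7 + omega^12*4 + omega^2*7
Coefficients: 7 + 4 + 7 = 18

18


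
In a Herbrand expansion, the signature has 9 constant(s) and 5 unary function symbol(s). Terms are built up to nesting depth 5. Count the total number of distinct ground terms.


Herbrand terms by depth:
Depth 0: 9 constants
Depth 1: 45 new terms (running total: 54)
Depth 2: 225 new terms (running total: 279)
Depth 3: 1125 new terms (running total: 1404)
Depth 4: 5625 new terms (running total: 7029)
Depth 5: 28125 new terms (running total: 35154)
Total distinct ground terms = 35154

35154


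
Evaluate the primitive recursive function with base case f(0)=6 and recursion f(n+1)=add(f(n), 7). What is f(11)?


f(0) = 6
f(1) = add(f(0), 7) = add(6, 7) = 13
f(2) = add(f(1), 7) = add(13, 7) = 20
f(3) = add(f(2), 7) = add(20, 7) = 27
f(4) = add(f(3), 7) = add(27, 7) = 34
f(5) = add(f(4), 7) = add(34, 7) = 41
f(6) = add(f(5), 7) = add(41, 7) = 48
f(7) = add(f(6), 7) = add(48, 7) = 55
f(8) = add(f(7), 7) = add(55, 7) = 62
f(9) = add(f(8), 7) = add(62, 7) = 69
f(10) = add(f(9), 7) = add(69, 7) = 76
f(11) = add(f(10), 7) = add(76, 7) = 83


83


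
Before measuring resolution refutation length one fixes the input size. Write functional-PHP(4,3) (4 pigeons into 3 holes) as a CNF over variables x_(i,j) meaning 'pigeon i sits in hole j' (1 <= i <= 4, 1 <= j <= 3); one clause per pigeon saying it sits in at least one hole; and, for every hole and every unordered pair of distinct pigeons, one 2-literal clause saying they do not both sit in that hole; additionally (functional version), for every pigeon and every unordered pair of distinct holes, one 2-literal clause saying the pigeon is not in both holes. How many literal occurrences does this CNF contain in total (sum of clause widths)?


functional-PHP(4,3): 4 pigeons, 3 holes, 4*3 = 12 variables.
- pigeon clauses: one per pigeon -> 4 clauses of width 3 -> 12 literals
- hole clauses: 3 holes * C(4,2) = 3 * 6 -> 18 clauses of width 2 -> 36 literals
- functional clauses: 4 pigeons * C(3,2) = 4 * 3 -> 12 clauses of width 2 -> 24 literals
Total literal occurrences = 12 + 36 + 24 = 72

72


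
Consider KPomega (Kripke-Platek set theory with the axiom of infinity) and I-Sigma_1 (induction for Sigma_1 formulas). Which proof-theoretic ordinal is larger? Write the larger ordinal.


Proof-theoretic ordinal of KPomega (Kripke-Platek set theory with the axiom of infinity): psi_0(epsilon_{Omega+1})
Proof-theoretic ordinal of I-Sigma_1 (induction for Sigma_1 formulas): omega^omega
Comparing: omega^omega < psi_0(epsilon_{Omega+1}).
The larger ordinal is psi_0(epsilon_{Omega+1}) (from KPomega (Kripke-Platek set theory with the axiom of infinity)).

psi_0(epsilon_{Omega+1})


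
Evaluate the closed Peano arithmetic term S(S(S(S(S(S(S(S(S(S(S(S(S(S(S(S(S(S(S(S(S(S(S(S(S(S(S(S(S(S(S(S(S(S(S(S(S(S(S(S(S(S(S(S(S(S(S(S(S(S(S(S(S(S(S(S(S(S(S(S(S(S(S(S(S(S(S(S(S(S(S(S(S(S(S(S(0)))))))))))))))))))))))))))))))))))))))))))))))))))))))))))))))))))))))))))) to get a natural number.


Counting successors applied to 0:
76 applications of S to 0 = 76

76


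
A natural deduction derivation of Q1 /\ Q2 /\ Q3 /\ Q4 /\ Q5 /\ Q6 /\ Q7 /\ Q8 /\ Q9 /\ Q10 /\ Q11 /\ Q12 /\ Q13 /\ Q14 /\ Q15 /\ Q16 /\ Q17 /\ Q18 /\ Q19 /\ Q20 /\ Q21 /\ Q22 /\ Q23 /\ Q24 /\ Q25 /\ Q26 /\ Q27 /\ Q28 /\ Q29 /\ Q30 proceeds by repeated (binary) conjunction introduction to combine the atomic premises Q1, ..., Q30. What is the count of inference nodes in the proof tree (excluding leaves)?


The target conjunction has 30 conjuncts, i.e. 29 binary /\ connectives.
Each conjunction-intro joins two pieces, so 30 atoms require 30-1 = 29 applications.
Total inference nodes = 29

29


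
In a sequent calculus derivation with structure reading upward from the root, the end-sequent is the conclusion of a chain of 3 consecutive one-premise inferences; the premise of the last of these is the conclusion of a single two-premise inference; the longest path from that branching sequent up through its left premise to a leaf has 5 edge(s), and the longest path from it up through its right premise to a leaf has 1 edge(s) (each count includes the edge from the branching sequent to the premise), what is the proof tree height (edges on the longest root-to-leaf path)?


Longest path through the left premise: 5 edges (measured from the branching sequent)
Longest path through the right premise: 1 edges
Height of the subtree rooted at the branching sequent: max(5, 1) = 5
The branching sequent sits 3 edges above the root (the chain of one-premise inferences), so height = 5 + 3 = 8

8


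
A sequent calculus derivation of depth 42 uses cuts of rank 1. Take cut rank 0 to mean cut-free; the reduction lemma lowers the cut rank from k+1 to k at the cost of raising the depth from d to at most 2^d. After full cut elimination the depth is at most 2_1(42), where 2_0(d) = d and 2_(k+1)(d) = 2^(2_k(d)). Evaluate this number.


Each rank reduction sends depth d to at most 2^d; cut rank r needs r reductions.
2_0(42) = 42
2_1(42) = 2^42 = 4398046511104
Cut-free depth bound = 4398046511104

4398046511104


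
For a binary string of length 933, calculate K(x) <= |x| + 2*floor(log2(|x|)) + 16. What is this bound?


floor(log2(933)) = 9
2 * 9 = 18
K(x) <= 933 + 18 + 16 = 967

967


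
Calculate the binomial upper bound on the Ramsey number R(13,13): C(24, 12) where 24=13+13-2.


R(13,13) <= C(13+13-2, 13-1) = C(24, 12)
C(24, 12) = 24! / (12! * 12!)
= 2704156

2704156


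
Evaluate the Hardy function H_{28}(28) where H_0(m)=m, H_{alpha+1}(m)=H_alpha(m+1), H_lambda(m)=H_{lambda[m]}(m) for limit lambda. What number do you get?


H_28(28):
For finite ordinals k, H_k(n) = n + k (each successor step adds 1).
H_28(28) = 28 + 28 = 56

56


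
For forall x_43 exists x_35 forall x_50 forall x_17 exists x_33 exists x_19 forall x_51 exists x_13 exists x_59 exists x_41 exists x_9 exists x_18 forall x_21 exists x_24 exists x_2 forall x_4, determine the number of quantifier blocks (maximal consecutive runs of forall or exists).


Alternations = 8.
Blocks = alternations + 1 = 9

9


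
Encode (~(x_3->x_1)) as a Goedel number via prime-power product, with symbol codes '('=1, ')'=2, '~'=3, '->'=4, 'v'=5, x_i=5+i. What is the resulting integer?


Formula: (~(x_3->x_1))
Symbol codes: [1, 3, 1, 8, 4, 6, 2, 2]
Primes: [2, 3, 5, 7, 11, 13, 17, 19]
p_1^1 = 2^1 = 2
p_2^3 = 3^3 = 27
p_3^1 = 5^1 = 5
p_4^8 = 7^8 = 5764801
p_5^4 = 11^4 = 14641
p_6^6 = 13^6 = 4826809
p_7^2 = 17^2 = 289
p_8^2 = 19^2 = 361
Product = 11475826758150543579060270

11475826758150543579060270


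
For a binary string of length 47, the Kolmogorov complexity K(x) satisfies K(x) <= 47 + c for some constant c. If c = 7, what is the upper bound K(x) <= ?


K(x) <= |x| + c = 47 + 7 = 54

54


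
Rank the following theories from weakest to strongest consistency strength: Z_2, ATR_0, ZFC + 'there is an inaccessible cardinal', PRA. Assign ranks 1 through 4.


Ordering by consistency strength:
1. PRA
2. ATR_0
3. Z_2
4. ZFC + 'there is an inaccessible cardinal'


Z_2=3, ATR_0=2, ZFC + 'there is an inaccessible cardinal'=4, PRA=1


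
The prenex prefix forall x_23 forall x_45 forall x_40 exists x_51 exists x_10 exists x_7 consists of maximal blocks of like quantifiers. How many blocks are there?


Alternations = 1.
Blocks = alternations + 1 = 2

2


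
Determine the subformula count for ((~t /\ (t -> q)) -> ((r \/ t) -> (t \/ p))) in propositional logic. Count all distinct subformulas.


Formula: ((~t /\ (t -> q)) -> ((r \/ t) -> (t \/ p)))
Subformulas found:
  1. q
  2. r
  3. t
  4. p
  5. ~t
  6. (r \/ t)
  7. (t -> q)
  8. (t \/ p)
  9. (~t /\ (t -> q))
  10. ((r \/ t) -> (t \/ p))
  11. ((~t /\ (t -> q)) -> ((r \/ t) -> (t \/ p)))
Total distinct subformulas = 11

11


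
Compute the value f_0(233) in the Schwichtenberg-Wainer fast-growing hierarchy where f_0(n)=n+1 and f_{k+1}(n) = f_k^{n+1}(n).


f_0(233) = 233 + 1 = 234

234


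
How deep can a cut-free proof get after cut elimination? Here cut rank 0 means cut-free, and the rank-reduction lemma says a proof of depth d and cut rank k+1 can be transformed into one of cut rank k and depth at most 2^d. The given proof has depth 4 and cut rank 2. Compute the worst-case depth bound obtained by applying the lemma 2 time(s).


Each rank reduction sends depth d to at most 2^d; cut rank r needs r reductions.
2_0(4) = 4
2_1(4) = 2^4 = 16
2_2(4) = 2^16 = 65536
Cut-free depth bound = 65536

65536


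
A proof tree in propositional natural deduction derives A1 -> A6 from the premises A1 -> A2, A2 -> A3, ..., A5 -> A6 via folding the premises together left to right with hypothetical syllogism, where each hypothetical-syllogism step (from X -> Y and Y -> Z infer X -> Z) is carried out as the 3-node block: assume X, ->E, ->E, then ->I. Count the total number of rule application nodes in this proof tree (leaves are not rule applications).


There are 5 premises in the chain. The first HS step combines premises 1 and 2; each further premise needs one more HS step.
So 5 premises require 5 - 1 = 4 hypothetical-syllogism steps.
Each HS step uses 3 inference nodes (->E, ->E, ->I).
4 * 3 = 12 total inference nodes.

12


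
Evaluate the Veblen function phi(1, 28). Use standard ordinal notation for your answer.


phi(1, 28):
phi(1, beta) = epsilon_beta (the beta-th epsilon number).
phi(1, 28) = epsilon_28

epsilon_28


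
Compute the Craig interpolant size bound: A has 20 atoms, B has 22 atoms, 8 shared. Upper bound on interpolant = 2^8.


Shared atoms = 8
Craig interpolant size bound = 2^8
= 256

256


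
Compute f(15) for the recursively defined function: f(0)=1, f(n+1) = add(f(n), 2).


f(0) = 1
f(1) = add(f(0), 2) = add(1, 2) = 3
f(2) = add(f(1), 2) = add(3, 2) = 5
f(3) = add(f(2), 2) = add(5, 2) = 7
f(4) = add(f(3), 2) = add(7, 2) = 9
f(5) = add(f(4), 2) = add(9, 2) = 11
f(6) = add(f(5), 2) = add(11, 2) = 13
f(7) = add(f(6), 2) = add(13, 2) = 15
f(8) = add(f(7), 2) = add(15, 2) = 17
f(9) = add(f(8), 2) = add(17, 2) = 19
f(10) = add(f(9), 2) = add(19, 2) = 21
f(11) = add(f(10), 2) = add(21, 2) = 23
f(12) = add(f(11), 2) = add(23, 2) = 25
f(13) = add(f(12), 2) = add(25, 2) = 27
f(14) = add(f(13), 2) = add(27, 2) = 29
f(15) = add(f(14), 2) = add(29, 2) = 31


31


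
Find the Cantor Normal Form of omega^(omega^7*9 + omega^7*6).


omega^(omega^7*9 + omega^7*6):
Both terms of the exponent have the same exponent 7, so they merge: omega^7*9 + omega^7*6 = omega^7*(9+6) = omega^7*15.
omega raised to a CNF ordinal is a single CNF term: Result = omega^(omega^7*15)

omega^(omega^7*15)


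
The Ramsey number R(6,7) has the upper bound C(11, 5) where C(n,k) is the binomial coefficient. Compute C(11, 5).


R(6,7) <= C(6+7-2, 6-1) = C(11, 5)
C(11, 5) = 11! / (5! * 6!)
= 462

462


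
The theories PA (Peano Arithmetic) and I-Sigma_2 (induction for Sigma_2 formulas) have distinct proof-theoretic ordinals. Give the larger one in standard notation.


Proof-theoretic ordinal of PA (Peano Arithmetic): epsilon_0
Proof-theoretic ordinal of I-Sigma_2 (induction for Sigma_2 formulas): omega^(omega^omega)
Comparing: omega^(omega^omega) < epsilon_0.
The larger ordinal is epsilon_0 (from PA (Peano Arithmetic)).

epsilon_0


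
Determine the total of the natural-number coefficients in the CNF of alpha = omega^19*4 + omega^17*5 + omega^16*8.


CNF: omega^19*4 + omega^17*5 + omega^16*8
Coefficients: 4 + 5 + 8 = 17

17


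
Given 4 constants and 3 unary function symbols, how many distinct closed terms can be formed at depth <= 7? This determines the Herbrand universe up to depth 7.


Herbrand terms by depth:
Depth 0: 4 constants
Depth 1: 12 new terms (running total: 16)
Depth 2: 36 new terms (running total: 52)
Depth 3: 108 new terms (running total: 160)
Depth 4: 324 new terms (running total: 484)
Depth 5: 972 new terms (running total: 1456)
Depth 6: 2916 new terms (running total: 4372)
Depth 7: 8748 new terms (running total: 13120)
Total distinct ground terms = 13120

13120


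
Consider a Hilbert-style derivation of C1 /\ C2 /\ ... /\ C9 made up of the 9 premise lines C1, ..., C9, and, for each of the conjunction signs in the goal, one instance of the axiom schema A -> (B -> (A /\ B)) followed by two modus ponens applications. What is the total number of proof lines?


Conjoining 9 premises:
- 9 premise lines
- the goal has 8 conjunction signs; each costs 1 axiom instance + 2 MP = 3 lines: 3 * 8 = 24
Total = 9 + 24 = 33 lines.

33


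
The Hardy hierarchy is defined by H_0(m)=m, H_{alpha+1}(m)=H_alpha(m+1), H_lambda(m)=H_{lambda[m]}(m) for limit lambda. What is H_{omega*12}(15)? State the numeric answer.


H_{omega*12}(15):
For the Hardy hierarchy, H_{omega*k}(n) = 2^k * n.
2^12 = 4096.
4096 * 15 = 61440

61440


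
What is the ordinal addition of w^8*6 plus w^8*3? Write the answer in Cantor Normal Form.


Ordinal addition w^8*6 + w^8*3:
Both terms have the same exponent 8.
w^e*c + w^e*d = w^e*(c+d).
Result = w^8*(6+3) = w^8*9

w^8*9


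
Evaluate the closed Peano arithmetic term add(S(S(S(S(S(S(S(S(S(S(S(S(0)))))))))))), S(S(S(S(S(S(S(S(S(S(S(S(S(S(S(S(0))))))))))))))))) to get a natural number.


add(S^12(0), S^16(0)):
S^12(0) = 12
S^16(0) = 16
12 + 16 = 28

28


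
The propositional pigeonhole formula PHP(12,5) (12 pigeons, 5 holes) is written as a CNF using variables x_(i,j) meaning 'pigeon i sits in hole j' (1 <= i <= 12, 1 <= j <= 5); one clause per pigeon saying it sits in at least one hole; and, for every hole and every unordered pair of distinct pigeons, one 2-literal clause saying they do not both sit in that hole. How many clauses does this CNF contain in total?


PHP(12,5): 12 pigeons, 5 holes, 12*5 = 60 variables.
- pigeon clauses: one per pigeon -> 12 clauses
- hole clauses: 5 holes * C(12,2) = 5 * 66 -> 330 clauses
Total clauses = 12 + 330 = 342

342


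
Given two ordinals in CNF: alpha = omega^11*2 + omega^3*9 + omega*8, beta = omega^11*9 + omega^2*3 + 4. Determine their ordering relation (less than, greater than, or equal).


Compare term by term from highest exponent:
alpha = omega^11*2 + omega^3*9 + omega*8
beta = omega^11*9 + omega^2*3 + 4
Term 1: alpha has omega^11*2, beta has omega^11*9
Term 2: alpha has omega^3*9, beta has omega^2*3
Term 3: alpha has omega^1*8, beta has omega^0*4
Result: alpha < beta

alpha < beta


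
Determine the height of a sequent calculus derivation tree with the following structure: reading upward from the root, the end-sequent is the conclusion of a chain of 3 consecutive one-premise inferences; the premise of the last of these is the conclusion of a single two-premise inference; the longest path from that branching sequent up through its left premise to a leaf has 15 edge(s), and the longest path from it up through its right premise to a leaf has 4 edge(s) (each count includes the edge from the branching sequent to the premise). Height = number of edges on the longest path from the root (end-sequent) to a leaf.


Longest path through the left premise: 15 edges (measured from the branching sequent)
Longest path through the right premise: 4 edges
Height of the subtree rooted at the branching sequent: max(15, 4) = 15
The branching sequent sits 3 edges above the root (the chain of one-premise inferences), so height = 15 + 3 = 18

18


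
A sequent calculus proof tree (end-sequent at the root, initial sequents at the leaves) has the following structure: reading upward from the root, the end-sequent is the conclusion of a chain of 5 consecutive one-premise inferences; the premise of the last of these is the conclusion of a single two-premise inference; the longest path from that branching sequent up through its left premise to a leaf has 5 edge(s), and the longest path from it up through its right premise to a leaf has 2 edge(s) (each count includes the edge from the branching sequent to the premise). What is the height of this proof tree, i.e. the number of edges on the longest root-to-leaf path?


Longest path through the left premise: 5 edges (measured from the branching sequent)
Longest path through the right premise: 2 edges
Height of the subtree rooted at the branching sequent: max(5, 2) = 5
The branching sequent sits 5 edges above the root (the chain of one-premise inferences), so height = 5 + 5 = 10

10


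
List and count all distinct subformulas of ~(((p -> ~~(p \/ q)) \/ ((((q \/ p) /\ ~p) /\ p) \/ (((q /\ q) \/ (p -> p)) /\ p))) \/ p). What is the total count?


Formula: ~(((p -> ~~(p \/ q)) \/ ((((q \/ p) /\ ~p) /\ p) \/ (((q /\ q) \/ (p -> p)) /\ p))) \/ p)
Subformulas found:
  1. p
  2. q
  3. ~p
  4. (q \/ p)
  5. (q /\ q)
  6. (p -> p)
  7. (p \/ q)
  8. ~(p \/ q)
  9. ~~(p \/ q)
  10. ((q \/ p) /\ ~p)
  11. (p -> ~~(p \/ q))
  12. ((q /\ q) \/ (p -> p))
  13. (((q \/ p) /\ ~p) /\ p)
  14. (((q /\ q) \/ (p -> p)) /\ p)
  15. ((((q \/ p) /\ ~p) /\ p) \/ (((q /\ q) \/ (p -> p)) /\ p))
  16. ((p -> ~~(p \/ q)) \/ ((((q \/ p) /\ ~p) /\ p) \/ (((q /\ q) \/ (p -> p)) /\ p)))
  17. (((p -> ~~(p \/ q)) \/ ((((q \/ p) /\ ~p) /\ p) \/ (((q /\ q) \/ (p -> p)) /\ p))) \/ p)
  18. ~(((p -> ~~(p \/ q)) \/ ((((q \/ p) /\ ~p) /\ p) \/ (((q /\ q) \/ (p -> p)) /\ p))) \/ p)
Total distinct subformulas = 18

18


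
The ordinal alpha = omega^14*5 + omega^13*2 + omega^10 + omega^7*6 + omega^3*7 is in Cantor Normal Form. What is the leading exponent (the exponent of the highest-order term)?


CNF: omega^14*5 + omega^13*2 + omega^10 + omega^7*6 + omega^3*7
The leading term is omega^14*5, which has exponent 14.

14


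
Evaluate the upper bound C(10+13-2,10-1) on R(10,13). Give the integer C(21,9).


R(10,13) <= C(10+13-2, 10-1) = C(21, 9)
C(21, 9) = 21! / (9! * 12!)
= 293930

293930


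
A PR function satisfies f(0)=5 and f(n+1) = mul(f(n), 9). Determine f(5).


f(0) = 5
f(1) = mul(f(0), 9) = mul(5, 9) = 45
f(2) = mul(f(1), 9) = mul(45, 9) = 405
f(3) = mul(f(2), 9) = mul(405, 9) = 3645
f(4) = mul(f(3), 9) = mul(3645, 9) = 32805
f(5) = mul(f(4), 9) = mul(32805, 9) = 295245


295245


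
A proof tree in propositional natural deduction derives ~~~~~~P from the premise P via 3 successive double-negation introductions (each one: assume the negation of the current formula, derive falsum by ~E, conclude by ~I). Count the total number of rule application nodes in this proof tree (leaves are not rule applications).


Each double-negation introduction (from C infer ~~C) uses 2 inference nodes: one ~E (C and ~C give falsum) and one ~I (discharge ~C).
3 double negations = 3 * 2 = 6 inference nodes.

6


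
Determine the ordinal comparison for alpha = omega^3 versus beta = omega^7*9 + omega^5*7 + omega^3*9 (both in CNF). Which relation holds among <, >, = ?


Compare term by term from highest exponent:
alpha = omega^3
beta = omega^7*9 + omega^5*7 + omega^3*9
Term 1: alpha has omega^3*1, beta has omega^7*9
Term 2: alpha has omega^0*0, beta has omega^5*7
Term 3: alpha has omega^0*0, beta has omega^3*9
Result: alpha < beta

alpha < beta


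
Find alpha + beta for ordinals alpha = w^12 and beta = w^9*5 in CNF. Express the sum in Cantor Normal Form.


Ordinal addition w^12 + w^9*5:
Leading exponent of alpha (12) > leading exponent of beta (9).
Since alpha's term has higher exponent than beta's leading term,
the sum is simply alpha followed by beta.
Result = w^12 + w^9*5

w^12 + w^9*5


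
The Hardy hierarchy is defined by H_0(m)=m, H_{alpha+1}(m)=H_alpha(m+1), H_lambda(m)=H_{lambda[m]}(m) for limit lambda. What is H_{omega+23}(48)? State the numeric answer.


H_{omega+23}(48):
Unwind the 23 successor steps: H_{omega+23}(48) = H_omega(48+23) = H_omega(71).
H_omega(m) = H_m(m) = m + m = 2m.
Result = 2 * 71 = 142

142


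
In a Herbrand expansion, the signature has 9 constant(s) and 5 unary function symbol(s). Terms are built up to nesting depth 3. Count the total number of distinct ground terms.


Herbrand terms by depth:
Depth 0: 9 constants
Depth 1: 45 new terms (running total: 54)
Depth 2: 225 new terms (running total: 279)
Depth 3: 1125 new terms (running total: 1404)
Total distinct ground terms = 1404

1404


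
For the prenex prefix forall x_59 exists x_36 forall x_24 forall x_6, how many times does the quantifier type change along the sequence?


Walk the prefix and count type changes:
  position 1: forall -> exists <-- alternation
  position 2: exists -> forall <-- alternation
  position 3: forall -> forall
Total alternations = 2

2


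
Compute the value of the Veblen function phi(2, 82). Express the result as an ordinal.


phi(2, 82):
phi(2, beta) = zeta_beta (the beta-th zeta number, fixed point of epsilon).
phi(2, 82) = zeta_82

zeta_82


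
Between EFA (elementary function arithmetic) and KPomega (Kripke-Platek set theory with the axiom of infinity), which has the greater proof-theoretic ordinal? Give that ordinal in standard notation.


Proof-theoretic ordinal of EFA (elementary function arithmetic): omega^3
Proof-theoretic ordinal of KPomega (Kripke-Platek set theory with the axiom of infinity): psi_0(epsilon_{Omega+1})
Comparing: omega^3 < psi_0(epsilon_{Omega+1}).
The larger ordinal is psi_0(epsilon_{Omega+1}) (from KPomega (Kripke-Platek set theory with the axiom of infinity)).

psi_0(epsilon_{Omega+1})


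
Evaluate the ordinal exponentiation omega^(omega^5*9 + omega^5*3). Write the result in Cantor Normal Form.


omega^(omega^5*9 + omega^5*3):
Both terms of the exponent have the same exponent 5, so they merge: omega^5*9 + omega^5*3 = omega^5*(9+3) = omega^5*12.
omega raised to a CNF ordinal is a single CNF term: Result = omega^(omega^5*12)

omega^(omega^5*12)


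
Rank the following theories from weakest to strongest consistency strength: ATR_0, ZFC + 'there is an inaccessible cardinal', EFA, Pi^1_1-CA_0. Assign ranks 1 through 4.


Ordering by consistency strength:
1. EFA
2. ATR_0
3. Pi^1_1-CA_0
4. ZFC + 'there is an inaccessible cardinal'


ATR_0=2, ZFC + 'there is an inaccessible cardinal'=4, EFA=1, Pi^1_1-CA_0=3


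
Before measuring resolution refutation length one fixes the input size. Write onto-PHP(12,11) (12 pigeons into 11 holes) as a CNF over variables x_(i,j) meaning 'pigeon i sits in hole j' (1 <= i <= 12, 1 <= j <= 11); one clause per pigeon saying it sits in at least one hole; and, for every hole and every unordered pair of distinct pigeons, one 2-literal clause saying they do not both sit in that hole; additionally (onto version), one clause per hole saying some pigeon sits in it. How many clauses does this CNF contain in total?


onto-PHP(12,11): 12 pigeons, 11 holes, 12*11 = 132 variables.
- pigeon clauses: one per pigeon -> 12 clauses
- hole clauses: 11 holes * C(12,2) = 11 * 66 -> 726 clauses
- onto clauses: one per hole -> 11 clauses
Total clauses = 12 + 726 + 11 = 749

749


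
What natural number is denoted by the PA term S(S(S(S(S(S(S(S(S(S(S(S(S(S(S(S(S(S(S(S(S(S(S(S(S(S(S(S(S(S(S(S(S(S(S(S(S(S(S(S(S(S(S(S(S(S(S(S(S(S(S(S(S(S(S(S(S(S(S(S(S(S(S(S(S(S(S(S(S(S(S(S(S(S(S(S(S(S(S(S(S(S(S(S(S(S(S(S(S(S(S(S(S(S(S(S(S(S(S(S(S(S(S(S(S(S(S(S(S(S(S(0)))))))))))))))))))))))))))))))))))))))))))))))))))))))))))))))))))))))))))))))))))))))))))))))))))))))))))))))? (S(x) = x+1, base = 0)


Counting successors applied to 0:
111 applications of S to 0 = 111

111


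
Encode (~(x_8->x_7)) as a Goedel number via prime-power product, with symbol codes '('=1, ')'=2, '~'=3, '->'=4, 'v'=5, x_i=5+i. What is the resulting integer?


Formula: (~(x_8->x_7))
Symbol codes: [1, 3, 1, 13, 4, 12, 2, 2]
Primes: [2, 3, 5, 7, 11, 13, 17, 19]
p_1^1 = 2^1 = 2
p_2^3 = 3^3 = 27
p_3^1 = 5^1 = 5
p_4^13 = 7^13 = 96889010407
p_5^4 = 11^4 = 14641
p_6^12 = 13^12 = 23298085122481
p_7^2 = 17^2 = 289
p_8^2 = 19^2 = 361
Product = 930967022529006140388361524937073010

930967022529006140388361524937073010


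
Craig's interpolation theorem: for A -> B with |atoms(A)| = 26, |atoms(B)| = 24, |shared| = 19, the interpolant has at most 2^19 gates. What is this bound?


Shared atoms = 19
Craig interpolant size bound = 2^19
= 524288

524288


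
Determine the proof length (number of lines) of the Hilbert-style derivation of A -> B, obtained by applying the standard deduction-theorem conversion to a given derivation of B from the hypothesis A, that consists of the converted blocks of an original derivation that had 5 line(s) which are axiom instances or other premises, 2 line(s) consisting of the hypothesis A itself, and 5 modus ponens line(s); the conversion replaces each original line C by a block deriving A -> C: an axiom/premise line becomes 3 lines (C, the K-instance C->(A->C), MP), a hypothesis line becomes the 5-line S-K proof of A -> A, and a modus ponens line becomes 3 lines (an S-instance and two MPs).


Deduction-theorem conversion, block by block:
- 5 axiom/premise lines -> 3 lines each = 15
- 2 hypothesis lines -> 5 lines each (identity proof A->A) = 10
- 5 MP lines -> 3 lines each (S-instance, MP, MP) = 15
Total = 15 + 10 + 15 = 40 lines.

40


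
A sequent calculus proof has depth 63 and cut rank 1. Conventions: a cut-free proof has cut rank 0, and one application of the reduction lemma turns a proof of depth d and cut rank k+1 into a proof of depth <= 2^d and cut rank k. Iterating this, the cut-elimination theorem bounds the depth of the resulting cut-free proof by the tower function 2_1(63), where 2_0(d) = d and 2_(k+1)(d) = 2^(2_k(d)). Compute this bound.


Each rank reduction sends depth d to at most 2^d; cut rank r needs r reductions.
2_0(63) = 63
2_1(63) = 2^63 = 9223372036854775808
Cut-free depth bound = 9223372036854775808

9223372036854775808
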